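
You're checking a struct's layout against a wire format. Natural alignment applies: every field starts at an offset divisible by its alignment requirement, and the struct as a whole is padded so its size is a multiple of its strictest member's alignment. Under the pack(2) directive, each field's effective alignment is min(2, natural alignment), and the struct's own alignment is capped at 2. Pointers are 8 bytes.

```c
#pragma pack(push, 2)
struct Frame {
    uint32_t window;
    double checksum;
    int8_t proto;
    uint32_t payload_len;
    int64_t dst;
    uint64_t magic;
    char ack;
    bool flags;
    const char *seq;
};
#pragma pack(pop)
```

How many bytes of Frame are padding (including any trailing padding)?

0..4  window  (4B, 2-aligned)
4..12  checksum  (8B, 2-aligned)
12..13  proto  (1B, 1-aligned)
13..14  -- padding (1B)
14..18  payload_len  (4B, 2-aligned)
18..26  dst  (8B, 2-aligned)
26..34  magic  (8B, 2-aligned)
34..35  ack  (1B, 1-aligned)
35..36  flags  (1B, 1-aligned)
36..44  seq  (8B, 2-aligned)
sizeof = 44, alignof = 2
data bytes 43, size 44 → padding 1

1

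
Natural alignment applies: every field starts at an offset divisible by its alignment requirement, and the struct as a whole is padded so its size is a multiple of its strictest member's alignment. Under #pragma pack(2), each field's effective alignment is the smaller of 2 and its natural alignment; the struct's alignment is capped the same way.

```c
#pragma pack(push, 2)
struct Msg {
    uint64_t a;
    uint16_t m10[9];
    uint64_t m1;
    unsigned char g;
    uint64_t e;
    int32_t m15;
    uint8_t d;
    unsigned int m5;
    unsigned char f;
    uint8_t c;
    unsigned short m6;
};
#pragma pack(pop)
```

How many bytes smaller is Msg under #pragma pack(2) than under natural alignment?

natural layout:
  @0: a [8B, align 8] → 8
  @8: m10 [18B, align 2] → 26
  +6 pad (align 8)
  @32: m1 [8B, align 8] → 40
  @40: g [1B, align 1] → 41
  +7 pad (align 8)
  @48: e [8B, align 8] → 56
  @56: m15 [4B, align 4] → 60
  @60: d [1B, align 1] → 61
  +3 pad (align 4)
  @64: m5 [4B, align 4] → 68
  @68: f [1B, align 1] → 69
  @69: c [1B, align 1] → 70
  @70: m6 [2B, align 2] → 72
  size 72, align 8
packed(2) layout:
  @0: a [8B, align 2] → 8
  @8: m10 [18B, align 2] → 26
  @26: m1 [8B, align 2] → 34
  @34: g [1B, align 1] → 35
  +1 pad (align 2)
  @36: e [8B, align 2] → 44
  @44: m15 [4B, align 2] → 48
  @48: d [1B, align 1] → 49
  +1 pad (align 2)
  @50: m5 [4B, align 2] → 54
  @54: f [1B, align 1] → 55
  @55: c [1B, align 1] → 56
  @56: m6 [2B, align 2] → 58
  size 58, align 2
72 − 58 = 14

14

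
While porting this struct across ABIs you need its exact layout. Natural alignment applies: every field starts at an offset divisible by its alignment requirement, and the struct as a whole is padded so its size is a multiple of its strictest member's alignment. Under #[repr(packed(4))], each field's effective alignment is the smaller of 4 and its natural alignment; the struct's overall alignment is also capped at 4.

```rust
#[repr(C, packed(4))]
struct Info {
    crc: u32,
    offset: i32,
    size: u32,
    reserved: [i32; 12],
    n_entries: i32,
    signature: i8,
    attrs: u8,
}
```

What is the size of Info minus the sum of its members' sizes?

0..4  crc  (4B, 4-aligned)
4..8  offset  (4B, 4-aligned)
8..12  size  (4B, 4-aligned)
12..60  reserved  (48B, 4-aligned)
60..64  n_entries  (4B, 4-aligned)
64..65  signature  (1B, 1-aligned)
65..66  attrs  (1B, 1-aligned)
66..68  -- tail padding (2B)
sizeof = 68, alignof = 4
data bytes 66, size 68 → padding 2

2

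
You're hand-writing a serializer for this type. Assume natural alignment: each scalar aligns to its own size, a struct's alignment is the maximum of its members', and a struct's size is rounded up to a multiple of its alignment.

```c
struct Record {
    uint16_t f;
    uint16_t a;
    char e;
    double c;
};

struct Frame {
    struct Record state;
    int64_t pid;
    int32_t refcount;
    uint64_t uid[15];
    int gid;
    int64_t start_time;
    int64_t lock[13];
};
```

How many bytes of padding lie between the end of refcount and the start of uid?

4

Record: 0..2  f  (2B, 2-aligned); 2..4  a  (2B, 2-aligned); 4..5  e  (1B, 1-aligned); 5..8  -- padding (3B); 8..16  c  (8B, 8-aligned); sizeof = 16, alignof = 8
0..16  state  (16B, 8-aligned)
16..24  pid  (8B, 8-aligned)
24..28  refcount  (4B, 4-aligned)
28..32  -- padding (4B)
32..152  uid  (120B, 8-aligned)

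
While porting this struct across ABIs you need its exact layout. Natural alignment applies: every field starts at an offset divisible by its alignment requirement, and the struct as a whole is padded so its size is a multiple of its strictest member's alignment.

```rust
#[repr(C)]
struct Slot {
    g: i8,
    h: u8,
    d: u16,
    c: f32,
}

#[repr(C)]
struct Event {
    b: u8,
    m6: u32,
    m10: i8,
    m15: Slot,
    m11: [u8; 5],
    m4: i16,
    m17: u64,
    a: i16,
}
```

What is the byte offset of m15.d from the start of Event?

Slot: 0..1  g  (1B, 1-aligned); 1..2  h  (1B, 1-aligned); 2..4  d  (2B, 2-aligned); 4..8  c  (4B, 4-aligned); sizeof = 8, alignof = 4
0..1  b  (1B, 1-aligned)
1..4  -- padding (3B)
4..8  m6  (4B, 4-aligned)
8..9  m10  (1B, 1-aligned)
9..12  -- padding (3B)
12..20  m15  (8B, 4-aligned)
within Slot: d at 2
12 + 2 = 14

14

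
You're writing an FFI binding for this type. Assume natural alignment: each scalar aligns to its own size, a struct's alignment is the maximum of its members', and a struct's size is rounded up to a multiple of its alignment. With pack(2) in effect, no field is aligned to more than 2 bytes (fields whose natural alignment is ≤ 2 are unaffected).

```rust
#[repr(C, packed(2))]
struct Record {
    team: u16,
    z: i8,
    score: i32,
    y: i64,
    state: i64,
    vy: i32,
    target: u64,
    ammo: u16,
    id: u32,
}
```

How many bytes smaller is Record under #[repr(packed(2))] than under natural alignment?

natural layout:
  0..2  team  (2B, 2-aligned)
  2..3  z  (1B, 1-aligned)
  3..4  -- padding (1B)
  4..8  score  (4B, 4-aligned)
  8..16  y  (8B, 8-aligned)
  16..24  state  (8B, 8-aligned)
  24..28  vy  (4B, 4-aligned)
  28..32  -- padding (4B)
  32..40  target  (8B, 8-aligned)
  40..42  ammo  (2B, 2-aligned)
  42..44  -- padding (2B)
  44..48  id  (4B, 4-aligned)
  sizeof = 48, alignof = 8
packed(2) layout:
  0..2  team  (2B, 2-aligned)
  2..3  z  (1B, 1-aligned)
  3..4  -- padding (1B)
  4..8  score  (4B, 2-aligned)
  8..16  y  (8B, 2-aligned)
  16..24  state  (8B, 2-aligned)
  24..28  vy  (4B, 2-aligned)
  28..36  target  (8B, 2-aligned)
  36..38  ammo  (2B, 2-aligned)
  38..42  id  (4B, 2-aligned)
  sizeof = 42, alignof = 2
48 − 42 = 6

6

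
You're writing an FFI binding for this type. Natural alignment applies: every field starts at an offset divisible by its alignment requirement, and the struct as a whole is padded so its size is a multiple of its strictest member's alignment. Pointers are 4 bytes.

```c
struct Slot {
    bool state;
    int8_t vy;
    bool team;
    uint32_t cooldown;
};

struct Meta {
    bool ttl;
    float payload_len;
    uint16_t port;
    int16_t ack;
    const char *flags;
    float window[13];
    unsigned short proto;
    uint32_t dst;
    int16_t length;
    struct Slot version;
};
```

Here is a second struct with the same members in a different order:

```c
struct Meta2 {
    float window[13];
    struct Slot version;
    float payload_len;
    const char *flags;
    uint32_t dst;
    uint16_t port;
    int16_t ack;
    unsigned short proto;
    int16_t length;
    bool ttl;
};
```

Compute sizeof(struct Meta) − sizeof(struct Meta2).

4

Slot: 0..1  state  (1B, 1-aligned); 1..2  vy  (1B, 1-aligned); 2..3  team  (1B, 1-aligned); 3..4  -- padding (1B); 4..8  cooldown  (4B, 4-aligned); sizeof = 8, alignof = 4
0..1  ttl  (1B, 1-aligned)
1..4  -- padding (3B)
4..8  payload_len  (4B, 4-aligned)
8..10  port  (2B, 2-aligned)
10..12  ack  (2B, 2-aligned)
12..16  flags  (4B, 4-aligned)
16..68  window  (52B, 4-aligned)
68..70  proto  (2B, 2-aligned)
70..72  -- padding (2B)
72..76  dst  (4B, 4-aligned)
76..78  length  (2B, 2-aligned)
78..80  -- padding (2B)
80..88  version  (8B, 4-aligned)
sizeof = 88, alignof = 4
— Meta2 —
0..52  window  (52B, 4-aligned)
52..60  version  (8B, 4-aligned)
60..64  payload_len  (4B, 4-aligned)
64..68  flags  (4B, 4-aligned)
68..72  dst  (4B, 4-aligned)
72..74  port  (2B, 2-aligned)
74..76  ack  (2B, 2-aligned)
76..78  proto  (2B, 2-aligned)
78..80  length  (2B, 2-aligned)
80..81  ttl  (1B, 1-aligned)
81..84  -- tail padding (3B)
sizeof = 84, alignof = 4
88 − 84 = 4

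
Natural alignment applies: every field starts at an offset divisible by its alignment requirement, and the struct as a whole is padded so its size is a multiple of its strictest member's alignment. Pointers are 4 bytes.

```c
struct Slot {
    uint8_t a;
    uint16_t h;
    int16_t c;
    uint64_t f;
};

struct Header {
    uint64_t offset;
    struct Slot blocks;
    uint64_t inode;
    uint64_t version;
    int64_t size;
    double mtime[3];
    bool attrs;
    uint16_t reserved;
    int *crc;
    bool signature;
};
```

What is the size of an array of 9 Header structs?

792

Slot: @0: a [1B, align 1] → 1; +1 pad (align 2); @2: h [2B, align 2] → 4; @4: c [2B, align 2] → 6; +2 pad (align 8); @8: f [8B, align 8] → 16; size 16, align 8
@0: offset [8B, align 8] → 8
@8: blocks [16B, align 8] → 24
@24: inode [8B, align 8] → 32
@32: version [8B, align 8] → 40
@40: size [8B, align 8] → 48
@48: mtime [24B, align 8] → 72
@72: attrs [1B, align 1] → 73
+1 pad (align 2)
@74: reserved [2B, align 2] → 76
@76: crc [4B, align 4] → 80
@80: signature [1B, align 1] → 81
+7 tail pad (align 8)
size 88, align 8
array of 9: 9 × 88 = 792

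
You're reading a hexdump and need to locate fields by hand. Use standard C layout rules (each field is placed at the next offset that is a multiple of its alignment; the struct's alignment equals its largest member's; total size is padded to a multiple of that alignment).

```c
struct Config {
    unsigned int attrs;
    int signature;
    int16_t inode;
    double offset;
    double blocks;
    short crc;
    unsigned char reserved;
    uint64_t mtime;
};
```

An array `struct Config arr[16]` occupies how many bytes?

0..4  attrs  (4B, 4-aligned)
4..8  signature  (4B, 4-aligned)
8..10  inode  (2B, 2-aligned)
10..16  -- padding (6B)
16..24  offset  (8B, 8-aligned)
24..32  blocks  (8B, 8-aligned)
32..34  crc  (2B, 2-aligned)
34..35  reserved  (1B, 1-aligned)
35..40  -- padding (5B)
40..48  mtime  (8B, 8-aligned)
sizeof = 48, alignof = 8
array of 16: 16 × 48 = 768

768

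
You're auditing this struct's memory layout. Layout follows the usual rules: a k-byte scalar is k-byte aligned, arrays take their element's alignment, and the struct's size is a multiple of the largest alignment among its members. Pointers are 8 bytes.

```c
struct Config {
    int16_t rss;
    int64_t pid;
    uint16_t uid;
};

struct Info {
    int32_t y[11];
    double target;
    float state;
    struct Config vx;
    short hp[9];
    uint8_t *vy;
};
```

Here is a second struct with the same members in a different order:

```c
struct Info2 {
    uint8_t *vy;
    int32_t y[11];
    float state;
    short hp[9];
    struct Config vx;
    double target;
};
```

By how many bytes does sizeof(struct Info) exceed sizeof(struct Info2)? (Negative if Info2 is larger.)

Config: 0..2  rss  (2B, 2-aligned); 2..8  -- padding (6B); 8..16  pid  (8B, 8-aligned); 16..18  uid  (2B, 2-aligned); 18..24  -- tail padding (6B); sizeof = 24, alignof = 8
0..44  y  (44B, 4-aligned)
44..48  -- padding (4B)
48..56  target  (8B, 8-aligned)
56..60  state  (4B, 4-aligned)
60..64  -- padding (4B)
64..88  vx  (24B, 8-aligned)
88..106  hp  (18B, 2-aligned)
106..112  -- padding (6B)
112..120  vy  (8B, 8-aligned)
sizeof = 120, alignof = 8
— Info2 —
0..8  vy  (8B, 8-aligned)
8..52  y  (44B, 4-aligned)
52..56  state  (4B, 4-aligned)
56..74  hp  (18B, 2-aligned)
74..80  -- padding (6B)
80..104  vx  (24B, 8-aligned)
104..112  target  (8B, 8-aligned)
sizeof = 112, alignof = 8
120 − 112 = 8

8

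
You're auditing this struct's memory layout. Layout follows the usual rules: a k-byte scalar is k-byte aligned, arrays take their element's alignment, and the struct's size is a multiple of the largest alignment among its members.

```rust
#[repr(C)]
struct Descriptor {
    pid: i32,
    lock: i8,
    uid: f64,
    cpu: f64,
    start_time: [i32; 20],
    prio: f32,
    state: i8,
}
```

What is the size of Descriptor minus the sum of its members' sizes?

pid at 0 (size 4, align 4) → ends 4
lock at 4 (size 1, align 1) → ends 5
pad 3 to align 8 for uid
uid at 8 (size 8, align 8) → ends 16
cpu at 16 (size 8, align 8) → ends 24
start_time at 24 (size 80, align 4) → ends 104
prio at 104 (size 4, align 4) → ends 108
state at 108 (size 1, align 1) → ends 109
tail pad 3 to reach multiple of 8
total 112 bytes, alignment 8
data bytes 106, size 112 → padding 6

6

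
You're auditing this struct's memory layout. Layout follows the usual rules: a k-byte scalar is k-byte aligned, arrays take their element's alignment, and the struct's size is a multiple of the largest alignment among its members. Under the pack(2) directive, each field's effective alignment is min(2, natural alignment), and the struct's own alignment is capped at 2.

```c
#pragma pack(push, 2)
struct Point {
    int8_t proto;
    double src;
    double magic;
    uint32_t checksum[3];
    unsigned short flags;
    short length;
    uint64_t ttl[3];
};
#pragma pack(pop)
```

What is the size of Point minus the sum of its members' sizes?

proto at 0 (size 1, align 1) → ends 1
pad 1 to align 2 for src
src at 2 (size 8, align 2) → ends 10
magic at 10 (size 8, align 2) → ends 18
checksum at 18 (size 12, align 2) → ends 30
flags at 30 (size 2, align 2) → ends 32
length at 32 (size 2, align 2) → ends 34
ttl at 34 (size 24, align 2) → ends 58
total 58 bytes, alignment 2
data bytes 57, size 58 → padding 1

1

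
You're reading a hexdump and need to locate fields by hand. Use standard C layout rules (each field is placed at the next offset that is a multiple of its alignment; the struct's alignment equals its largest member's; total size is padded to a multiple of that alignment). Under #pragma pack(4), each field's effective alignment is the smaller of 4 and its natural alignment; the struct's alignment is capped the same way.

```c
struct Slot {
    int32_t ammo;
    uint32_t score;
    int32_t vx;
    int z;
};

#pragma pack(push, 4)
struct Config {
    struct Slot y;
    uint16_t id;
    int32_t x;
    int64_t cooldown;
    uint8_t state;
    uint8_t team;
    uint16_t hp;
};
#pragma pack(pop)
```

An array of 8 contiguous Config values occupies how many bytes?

Slot: 0..4  ammo  (4B, 4-aligned); 4..8  score  (4B, 4-aligned); 8..12  vx  (4B, 4-aligned); 12..16  z  (4B, 4-aligned); sizeof = 16, alignof = 4
0..16  y  (16B, 4-aligned)
16..18  id  (2B, 2-aligned)
18..20  -- padding (2B)
20..24  x  (4B, 4-aligned)
24..32  cooldown  (8B, 4-aligned)
32..33  state  (1B, 1-aligned)
33..34  team  (1B, 1-aligned)
34..36  hp  (2B, 2-aligned)
sizeof = 36, alignof = 4
array of 8: 8 × 36 = 288

288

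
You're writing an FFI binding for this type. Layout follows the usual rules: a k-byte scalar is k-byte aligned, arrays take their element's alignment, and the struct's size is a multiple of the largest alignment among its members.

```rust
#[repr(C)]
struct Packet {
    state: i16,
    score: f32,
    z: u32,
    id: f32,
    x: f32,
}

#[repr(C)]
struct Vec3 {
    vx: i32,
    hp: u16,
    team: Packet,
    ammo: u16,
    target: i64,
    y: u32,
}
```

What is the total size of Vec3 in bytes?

48

Packet: state at 0 (size 2, align 2) → ends 2; pad 2 to align 4 for score; score at 4 (size 4, align 4) → ends 8; z at 8 (size 4, align 4) → ends 12; id at 12 (size 4, align 4) → ends 16; x at 16 (size 4, align 4) → ends 20; total 20 bytes, alignment 4
vx at 0 (size 4, align 4) → ends 4
hp at 4 (size 2, align 2) → ends 6
pad 2 to align 4 for team
team at 8 (size 20, align 4) → ends 28
ammo at 28 (size 2, align 2) → ends 30
pad 2 to align 8 for target
target at 32 (size 8, align 8) → ends 40
y at 40 (size 4, align 4) → ends 44
tail pad 4 to reach multiple of 8
total 48 bytes, alignment 8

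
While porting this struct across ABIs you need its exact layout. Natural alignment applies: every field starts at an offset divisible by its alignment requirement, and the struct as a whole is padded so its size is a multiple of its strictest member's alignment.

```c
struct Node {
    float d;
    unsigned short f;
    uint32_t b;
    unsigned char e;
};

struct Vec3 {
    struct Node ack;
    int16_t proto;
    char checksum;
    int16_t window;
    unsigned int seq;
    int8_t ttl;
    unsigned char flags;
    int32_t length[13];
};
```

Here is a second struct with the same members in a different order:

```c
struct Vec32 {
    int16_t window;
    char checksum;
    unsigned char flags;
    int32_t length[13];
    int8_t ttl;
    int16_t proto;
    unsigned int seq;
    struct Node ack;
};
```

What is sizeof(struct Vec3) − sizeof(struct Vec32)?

Node: 0..4  d  (4B, 4-aligned); 4..6  f  (2B, 2-aligned); 6..8  -- padding (2B); 8..12  b  (4B, 4-aligned); 12..13  e  (1B, 1-aligned); 13..16  -- tail padding (3B); sizeof = 16, alignof = 4
0..16  ack  (16B, 4-aligned)
16..18  proto  (2B, 2-aligned)
18..19  checksum  (1B, 1-aligned)
19..20  -- padding (1B)
20..22  window  (2B, 2-aligned)
22..24  -- padding (2B)
24..28  seq  (4B, 4-aligned)
28..29  ttl  (1B, 1-aligned)
29..30  flags  (1B, 1-aligned)
30..32  -- padding (2B)
32..84  length  (52B, 4-aligned)
sizeof = 84, alignof = 4
— Vec32 —
0..2  window  (2B, 2-aligned)
2..3  checksum  (1B, 1-aligned)
3..4  flags  (1B, 1-aligned)
4..56  length  (52B, 4-aligned)
56..57  ttl  (1B, 1-aligned)
57..58  -- padding (1B)
58..60  proto  (2B, 2-aligned)
60..64  seq  (4B, 4-aligned)
64..80  ack  (16B, 4-aligned)
sizeof = 80, alignof = 4
84 − 80 = 4

4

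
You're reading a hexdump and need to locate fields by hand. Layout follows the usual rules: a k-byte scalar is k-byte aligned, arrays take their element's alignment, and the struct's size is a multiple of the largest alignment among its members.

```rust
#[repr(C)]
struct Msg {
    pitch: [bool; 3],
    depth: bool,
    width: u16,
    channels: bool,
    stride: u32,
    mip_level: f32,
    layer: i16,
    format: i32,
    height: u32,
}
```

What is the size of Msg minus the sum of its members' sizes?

3

@0: pitch [3B, align 1] → 3
@3: depth [1B, align 1] → 4
@4: width [2B, align 2] → 6
@6: channels [1B, align 1] → 7
+1 pad (align 4)
@8: stride [4B, align 4] → 12
@12: mip_level [4B, align 4] → 16
@16: layer [2B, align 2] → 18
+2 pad (align 4)
@20: format [4B, align 4] → 24
@24: height [4B, align 4] → 28
size 28, align 4
data bytes 25, size 28 → padding 3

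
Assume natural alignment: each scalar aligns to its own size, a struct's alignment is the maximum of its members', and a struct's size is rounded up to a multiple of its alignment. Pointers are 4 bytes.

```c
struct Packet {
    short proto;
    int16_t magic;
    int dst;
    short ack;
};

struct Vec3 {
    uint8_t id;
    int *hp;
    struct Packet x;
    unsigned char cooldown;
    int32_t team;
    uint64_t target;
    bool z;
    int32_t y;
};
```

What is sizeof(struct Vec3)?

Packet: 0..2  proto  (2B, 2-aligned); 2..4  magic  (2B, 2-aligned); 4..8  dst  (4B, 4-aligned); 8..10  ack  (2B, 2-aligned); 10..12  -- tail padding (2B); sizeof = 12, alignof = 4
0..1  id  (1B, 1-aligned)
1..4  -- padding (3B)
4..8  hp  (4B, 4-aligned)
8..20  x  (12B, 4-aligned)
20..21  cooldown  (1B, 1-aligned)
21..24  -- padding (3B)
24..28  team  (4B, 4-aligned)
28..32  -- padding (4B)
32..40  target  (8B, 8-aligned)
40..41  z  (1B, 1-aligned)
41..44  -- padding (3B)
44..48  y  (4B, 4-aligned)
sizeof = 48, alignof = 8

48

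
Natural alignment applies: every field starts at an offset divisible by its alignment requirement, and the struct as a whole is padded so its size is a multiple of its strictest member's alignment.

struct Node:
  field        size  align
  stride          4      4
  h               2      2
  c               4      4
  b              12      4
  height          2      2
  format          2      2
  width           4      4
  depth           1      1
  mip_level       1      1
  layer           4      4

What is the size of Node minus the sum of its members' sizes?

0..4  stride  (4B, 4-aligned)
4..6  h  (2B, 2-aligned)
6..8  -- padding (2B)
8..12  c  (4B, 4-aligned)
12..24  b  (12B, 4-aligned)
24..26  height  (2B, 2-aligned)
26..28  format  (2B, 2-aligned)
28..32  width  (4B, 4-aligned)
32..33  depth  (1B, 1-aligned)
33..34  mip_level  (1B, 1-aligned)
34..36  -- padding (2B)
36..40  layer  (4B, 4-aligned)
sizeof = 40, alignof = 4
data bytes 36, size 40 → padding 4

4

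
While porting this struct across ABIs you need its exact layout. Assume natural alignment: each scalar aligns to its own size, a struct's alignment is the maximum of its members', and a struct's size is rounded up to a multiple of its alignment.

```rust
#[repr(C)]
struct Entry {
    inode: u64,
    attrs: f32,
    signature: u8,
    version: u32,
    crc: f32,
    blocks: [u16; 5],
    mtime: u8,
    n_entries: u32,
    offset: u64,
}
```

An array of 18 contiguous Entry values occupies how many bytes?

864

inode at 0 (size 8, align 8) → ends 8
attrs at 8 (size 4, align 4) → ends 12
signature at 12 (size 1, align 1) → ends 13
pad 3 to align 4 for version
version at 16 (size 4, align 4) → ends 20
crc at 20 (size 4, align 4) → ends 24
blocks at 24 (size 10, align 2) → ends 34
mtime at 34 (size 1, align 1) → ends 35
pad 1 to align 4 for n_entries
n_entries at 36 (size 4, align 4) → ends 40
offset at 40 (size 8, align 8) → ends 48
total 48 bytes, alignment 8
array of 18: 18 × 48 = 864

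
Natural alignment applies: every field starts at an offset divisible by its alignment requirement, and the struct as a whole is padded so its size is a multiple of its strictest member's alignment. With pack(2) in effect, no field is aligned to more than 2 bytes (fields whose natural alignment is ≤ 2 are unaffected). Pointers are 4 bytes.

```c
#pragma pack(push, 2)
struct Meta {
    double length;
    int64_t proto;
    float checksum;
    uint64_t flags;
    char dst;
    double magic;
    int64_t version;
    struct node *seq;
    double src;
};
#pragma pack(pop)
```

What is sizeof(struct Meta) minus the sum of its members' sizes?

1

@0: length [8B, align 2] → 8
@8: proto [8B, align 2] → 16
@16: checksum [4B, align 2] → 20
@20: flags [8B, align 2] → 28
@28: dst [1B, align 1] → 29
+1 pad (align 2)
@30: magic [8B, align 2] → 38
@38: version [8B, align 2] → 46
@46: seq [4B, align 2] → 50
@50: src [8B, align 2] → 58
size 58, align 2
data bytes 57, size 58 → padding 1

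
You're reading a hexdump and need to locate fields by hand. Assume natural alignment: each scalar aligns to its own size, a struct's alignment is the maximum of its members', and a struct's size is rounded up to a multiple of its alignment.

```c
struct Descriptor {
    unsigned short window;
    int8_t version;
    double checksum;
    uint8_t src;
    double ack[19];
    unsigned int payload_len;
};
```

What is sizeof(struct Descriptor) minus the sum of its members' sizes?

@0: window [2B, align 2] → 2
@2: version [1B, align 1] → 3
+5 pad (align 8)
@8: checksum [8B, align 8] → 16
@16: src [1B, align 1] → 17
+7 pad (align 8)
@24: ack [152B, align 8] → 176
@176: payload_len [4B, align 4] → 180
+4 tail pad (align 8)
size 184, align 8
data bytes 168, size 184 → padding 16

16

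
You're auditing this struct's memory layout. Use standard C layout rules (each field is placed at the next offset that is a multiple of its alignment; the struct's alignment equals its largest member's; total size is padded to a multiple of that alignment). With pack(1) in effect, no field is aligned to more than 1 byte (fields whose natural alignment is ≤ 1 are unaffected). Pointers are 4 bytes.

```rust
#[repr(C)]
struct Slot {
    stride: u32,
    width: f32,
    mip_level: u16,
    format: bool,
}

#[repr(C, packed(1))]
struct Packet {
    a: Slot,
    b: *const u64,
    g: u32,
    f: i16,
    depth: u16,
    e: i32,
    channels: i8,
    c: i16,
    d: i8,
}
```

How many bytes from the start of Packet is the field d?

Slot: stride at 0 (size 4, align 4) → ends 4; width at 4 (size 4, align 4) → ends 8; mip_level at 8 (size 2, align 2) → ends 10; format at 10 (size 1, align 1) → ends 11; tail pad 1 to reach multiple of 4; total 12 bytes, alignment 4
a at 0 (size 12, align 1) → ends 12
b at 12 (size 4, align 1) → ends 16
g at 16 (size 4, align 1) → ends 20
f at 20 (size 2, align 1) → ends 22
depth at 22 (size 2, align 1) → ends 24
e at 24 (size 4, align 1) → ends 28
channels at 28 (size 1, align 1) → ends 29
c at 29 (size 2, align 1) → ends 31
d at 31 (size 1, align 1) → ends 32

31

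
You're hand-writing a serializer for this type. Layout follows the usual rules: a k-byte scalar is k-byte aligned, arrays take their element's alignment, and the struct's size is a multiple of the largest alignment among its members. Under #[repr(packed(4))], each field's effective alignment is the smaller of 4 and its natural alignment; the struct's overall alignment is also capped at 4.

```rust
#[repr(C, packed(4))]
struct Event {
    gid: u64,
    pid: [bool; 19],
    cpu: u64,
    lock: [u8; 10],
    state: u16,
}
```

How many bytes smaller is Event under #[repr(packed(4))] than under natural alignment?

natural layout:
  0..8  gid  (8B, 8-aligned)
  8..27  pid  (19B, 1-aligned)
  27..32  -- padding (5B)
  32..40  cpu  (8B, 8-aligned)
  40..50  lock  (10B, 1-aligned)
  50..52  state  (2B, 2-aligned)
  52..56  -- tail padding (4B)
  sizeof = 56, alignof = 8
packed(4) layout:
  0..8  gid  (8B, 4-aligned)
  8..27  pid  (19B, 1-aligned)
  27..28  -- padding (1B)
  28..36  cpu  (8B, 4-aligned)
  36..46  lock  (10B, 1-aligned)
  46..48  state  (2B, 2-aligned)
  sizeof = 48, alignof = 4
56 − 48 = 8

8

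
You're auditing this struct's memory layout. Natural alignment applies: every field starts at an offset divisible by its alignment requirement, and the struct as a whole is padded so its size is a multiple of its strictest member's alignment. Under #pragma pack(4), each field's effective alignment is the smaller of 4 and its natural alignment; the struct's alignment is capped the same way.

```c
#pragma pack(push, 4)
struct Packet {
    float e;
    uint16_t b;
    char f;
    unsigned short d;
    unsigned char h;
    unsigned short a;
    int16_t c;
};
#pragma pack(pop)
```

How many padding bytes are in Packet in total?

2

e at 0 (size 4, align 4) → ends 4
b at 4 (size 2, align 2) → ends 6
f at 6 (size 1, align 1) → ends 7
pad 1 to align 2 for d
d at 8 (size 2, align 2) → ends 10
h at 10 (size 1, align 1) → ends 11
pad 1 to align 2 for a
a at 12 (size 2, align 2) → ends 14
c at 14 (size 2, align 2) → ends 16
total 16 bytes, alignment 4
data bytes 14, size 16 → padding 2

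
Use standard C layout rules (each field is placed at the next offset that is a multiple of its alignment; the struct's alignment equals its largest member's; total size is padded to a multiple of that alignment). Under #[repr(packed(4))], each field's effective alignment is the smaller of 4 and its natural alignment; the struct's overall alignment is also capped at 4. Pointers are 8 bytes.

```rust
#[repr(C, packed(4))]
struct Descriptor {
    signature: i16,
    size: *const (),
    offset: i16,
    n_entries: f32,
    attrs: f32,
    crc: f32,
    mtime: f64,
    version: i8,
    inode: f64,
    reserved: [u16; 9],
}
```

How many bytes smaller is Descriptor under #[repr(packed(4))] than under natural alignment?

12

natural layout:
  signature at 0 (size 2, align 2) → ends 2
  pad 6 to align 8 for size
  size at 8 (size 8, align 8) → ends 16
  offset at 16 (size 2, align 2) → ends 18
  pad 2 to align 4 for n_entries
  n_entries at 20 (size 4, align 4) → ends 24
  attrs at 24 (size 4, align 4) → ends 28
  crc at 28 (size 4, align 4) → ends 32
  mtime at 32 (size 8, align 8) → ends 40
  version at 40 (size 1, align 1) → ends 41
  pad 7 to align 8 for inode
  inode at 48 (size 8, align 8) → ends 56
  reserved at 56 (size 18, align 2) → ends 74
  tail pad 6 to reach multiple of 8
  total 80 bytes, alignment 8
packed(4) layout:
  signature at 0 (size 2, align 2) → ends 2
  pad 2 to align 4 for size
  size at 4 (size 8, align 4) → ends 12
  offset at 12 (size 2, align 2) → ends 14
  pad 2 to align 4 for n_entries
  n_entries at 16 (size 4, align 4) → ends 20
  attrs at 20 (size 4, align 4) → ends 24
  crc at 24 (size 4, align 4) → ends 28
  mtime at 28 (size 8, align 4) → ends 36
  version at 36 (size 1, align 1) → ends 37
  pad 3 to align 4 for inode
  inode at 40 (size 8, align 4) → ends 48
  reserved at 48 (size 18, align 2) → ends 66
  tail pad 2 to reach multiple of 4
  total 68 bytes, alignment 4
80 − 68 = 12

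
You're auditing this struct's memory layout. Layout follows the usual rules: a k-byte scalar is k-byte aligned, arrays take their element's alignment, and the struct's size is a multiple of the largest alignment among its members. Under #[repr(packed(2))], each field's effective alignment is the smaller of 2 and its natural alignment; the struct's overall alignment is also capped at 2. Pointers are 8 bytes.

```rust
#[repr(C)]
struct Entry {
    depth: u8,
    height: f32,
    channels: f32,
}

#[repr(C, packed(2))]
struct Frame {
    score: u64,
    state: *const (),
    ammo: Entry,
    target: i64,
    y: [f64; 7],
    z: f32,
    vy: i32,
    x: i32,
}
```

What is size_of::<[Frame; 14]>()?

1456

Entry: @0: depth [1B, align 1] → 1; +3 pad (align 4); @4: height [4B, align 4] → 8; @8: channels [4B, align 4] → 12; size 12, align 4
@0: score [8B, align 2] → 8
@8: state [8B, align 2] → 16
@16: ammo [12B, align 2] → 28
@28: target [8B, align 2] → 36
@36: y [56B, align 2] → 92
@92: z [4B, align 2] → 96
@96: vy [4B, align 2] → 100
@100: x [4B, align 2] → 104
size 104, align 2
array of 14: 14 × 104 = 1456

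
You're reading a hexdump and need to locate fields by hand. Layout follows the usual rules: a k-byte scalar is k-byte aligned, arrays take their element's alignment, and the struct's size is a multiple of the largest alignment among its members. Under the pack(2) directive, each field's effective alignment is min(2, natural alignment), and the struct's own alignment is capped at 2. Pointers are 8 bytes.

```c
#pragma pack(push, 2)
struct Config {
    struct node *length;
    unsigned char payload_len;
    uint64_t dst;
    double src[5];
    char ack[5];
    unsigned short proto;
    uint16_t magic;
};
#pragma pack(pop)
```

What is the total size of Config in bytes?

@0: length [8B, align 2] → 8
@8: payload_len [1B, align 1] → 9
+1 pad (align 2)
@10: dst [8B, align 2] → 18
@18: src [40B, align 2] → 58
@58: ack [5B, align 1] → 63
+1 pad (align 2)
@64: proto [2B, align 2] → 66
@66: magic [2B, align 2] → 68
size 68, align 2

68 bytes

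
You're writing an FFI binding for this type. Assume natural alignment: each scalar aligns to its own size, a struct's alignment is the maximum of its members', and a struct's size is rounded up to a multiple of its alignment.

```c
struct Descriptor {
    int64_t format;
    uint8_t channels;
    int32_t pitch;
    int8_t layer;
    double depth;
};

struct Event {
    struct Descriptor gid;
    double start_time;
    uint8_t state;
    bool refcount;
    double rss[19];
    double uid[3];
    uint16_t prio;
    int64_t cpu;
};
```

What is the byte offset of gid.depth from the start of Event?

24

Descriptor: @0: format [8B, align 8] → 8; @8: channels [1B, align 1] → 9; +3 pad (align 4); @12: pitch [4B, align 4] → 16; @16: layer [1B, align 1] → 17; +7 pad (align 8); @24: depth [8B, align 8] → 32; size 32, align 8
@0: gid [32B, align 8] → 32
within Descriptor: depth at 24
0 + 24 = 24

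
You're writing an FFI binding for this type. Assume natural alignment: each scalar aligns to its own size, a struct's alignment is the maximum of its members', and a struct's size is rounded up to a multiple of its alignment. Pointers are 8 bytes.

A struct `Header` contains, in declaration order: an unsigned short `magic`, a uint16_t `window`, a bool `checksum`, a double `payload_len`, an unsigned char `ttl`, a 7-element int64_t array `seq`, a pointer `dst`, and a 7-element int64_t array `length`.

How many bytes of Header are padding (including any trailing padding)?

10

@0: magic [2B, align 2] → 2
@2: window [2B, align 2] → 4
@4: checksum [1B, align 1] → 5
+3 pad (align 8)
@8: payload_len [8B, align 8] → 16
@16: ttl [1B, align 1] → 17
+7 pad (align 8)
@24: seq [56B, align 8] → 80
@80: dst [8B, align 8] → 88
@88: length [56B, align 8] → 144
size 144, align 8
data bytes 134, size 144 → padding 10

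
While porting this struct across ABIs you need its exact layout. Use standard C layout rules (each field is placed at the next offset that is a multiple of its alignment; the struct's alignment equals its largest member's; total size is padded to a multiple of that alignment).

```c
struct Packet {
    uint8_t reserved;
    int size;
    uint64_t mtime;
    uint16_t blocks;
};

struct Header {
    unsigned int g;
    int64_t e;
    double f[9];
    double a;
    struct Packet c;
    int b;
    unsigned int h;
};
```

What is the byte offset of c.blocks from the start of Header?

Packet: @0: reserved [1B, align 1] → 1; +3 pad (align 4); @4: size [4B, align 4] → 8; @8: mtime [8B, align 8] → 16; @16: blocks [2B, align 2] → 18; +6 tail pad (align 8); size 24, align 8
@0: g [4B, align 4] → 4
+4 pad (align 8)
@8: e [8B, align 8] → 16
@16: f [72B, align 8] → 88
@88: a [8B, align 8] → 96
@96: c [24B, align 8] → 120
within Packet: blocks at 16
96 + 16 = 112

112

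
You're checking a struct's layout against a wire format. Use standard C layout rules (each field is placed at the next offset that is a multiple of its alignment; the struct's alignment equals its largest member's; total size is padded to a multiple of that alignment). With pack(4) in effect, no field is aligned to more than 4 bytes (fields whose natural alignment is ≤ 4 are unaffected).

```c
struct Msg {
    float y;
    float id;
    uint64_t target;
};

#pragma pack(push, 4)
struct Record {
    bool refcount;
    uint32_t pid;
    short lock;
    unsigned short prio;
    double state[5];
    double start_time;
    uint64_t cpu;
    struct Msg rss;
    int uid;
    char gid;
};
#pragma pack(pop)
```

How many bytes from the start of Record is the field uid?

84

Msg: 0..4  y  (4B, 4-aligned); 4..8  id  (4B, 4-aligned); 8..16  target  (8B, 8-aligned); sizeof = 16, alignof = 8
0..1  refcount  (1B, 1-aligned)
1..4  -- padding (3B)
4..8  pid  (4B, 4-aligned)
8..10  lock  (2B, 2-aligned)
10..12  prio  (2B, 2-aligned)
12..52  state  (40B, 4-aligned)
52..60  start_time  (8B, 4-aligned)
60..68  cpu  (8B, 4-aligned)
68..84  rss  (16B, 4-aligned)
84..88  uid  (4B, 4-aligned)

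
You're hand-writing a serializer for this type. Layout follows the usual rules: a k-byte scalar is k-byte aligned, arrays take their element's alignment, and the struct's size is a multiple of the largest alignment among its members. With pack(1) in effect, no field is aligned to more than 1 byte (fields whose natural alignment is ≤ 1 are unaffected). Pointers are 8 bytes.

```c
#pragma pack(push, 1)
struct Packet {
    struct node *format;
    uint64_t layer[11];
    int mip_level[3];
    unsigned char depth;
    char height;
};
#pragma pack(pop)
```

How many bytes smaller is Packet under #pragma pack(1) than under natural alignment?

2

natural layout:
  @0: format [8B, align 8] → 8
  @8: layer [88B, align 8] → 96
  @96: mip_level [12B, align 4] → 108
  @108: depth [1B, align 1] → 109
  @109: height [1B, align 1] → 110
  +2 tail pad (align 8)
  size 112, align 8
packed(1) layout:
  @0: format [8B, align 1] → 8
  @8: layer [88B, align 1] → 96
  @96: mip_level [12B, align 1] → 108
  @108: depth [1B, align 1] → 109
  @109: height [1B, align 1] → 110
  size 110, align 1
112 − 110 = 2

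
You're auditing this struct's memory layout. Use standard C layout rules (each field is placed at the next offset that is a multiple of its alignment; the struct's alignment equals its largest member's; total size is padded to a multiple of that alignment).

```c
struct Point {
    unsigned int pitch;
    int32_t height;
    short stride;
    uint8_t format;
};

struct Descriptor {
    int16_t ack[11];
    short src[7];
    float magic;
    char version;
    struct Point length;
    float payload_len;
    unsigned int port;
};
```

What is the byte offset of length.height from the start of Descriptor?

48

Point: 0..4  pitch  (4B, 4-aligned); 4..8  height  (4B, 4-aligned); 8..10  stride  (2B, 2-aligned); 10..11  format  (1B, 1-aligned); 11..12  -- tail padding (1B); sizeof = 12, alignof = 4
0..22  ack  (22B, 2-aligned)
22..36  src  (14B, 2-aligned)
36..40  magic  (4B, 4-aligned)
40..41  version  (1B, 1-aligned)
41..44  -- padding (3B)
44..56  length  (12B, 4-aligned)
within Point: height at 4
44 + 4 = 48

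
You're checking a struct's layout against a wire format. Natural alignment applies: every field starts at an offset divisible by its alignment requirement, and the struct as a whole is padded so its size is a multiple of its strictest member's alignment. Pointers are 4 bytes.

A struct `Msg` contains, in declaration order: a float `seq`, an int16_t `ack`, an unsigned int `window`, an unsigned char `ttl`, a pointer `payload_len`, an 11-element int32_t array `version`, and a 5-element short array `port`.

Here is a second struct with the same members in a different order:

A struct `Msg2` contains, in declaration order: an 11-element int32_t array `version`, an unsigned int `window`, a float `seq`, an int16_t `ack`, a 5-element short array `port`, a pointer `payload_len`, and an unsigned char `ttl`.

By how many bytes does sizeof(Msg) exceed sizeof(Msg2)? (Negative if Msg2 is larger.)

@0: seq [4B, align 4] → 4
@4: ack [2B, align 2] → 6
+2 pad (align 4)
@8: window [4B, align 4] → 12
@12: ttl [1B, align 1] → 13
+3 pad (align 4)
@16: payload_len [4B, align 4] → 20
@20: version [44B, align 4] → 64
@64: port [10B, align 2] → 74
+2 tail pad (align 4)
size 76, align 4
— Msg2 —
@0: version [44B, align 4] → 44
@44: window [4B, align 4] → 48
@48: seq [4B, align 4] → 52
@52: ack [2B, align 2] → 54
@54: port [10B, align 2] → 64
@64: payload_len [4B, align 4] → 68
@68: ttl [1B, align 1] → 69
+3 tail pad (align 4)
size 72, align 4
76 − 72 = 4

4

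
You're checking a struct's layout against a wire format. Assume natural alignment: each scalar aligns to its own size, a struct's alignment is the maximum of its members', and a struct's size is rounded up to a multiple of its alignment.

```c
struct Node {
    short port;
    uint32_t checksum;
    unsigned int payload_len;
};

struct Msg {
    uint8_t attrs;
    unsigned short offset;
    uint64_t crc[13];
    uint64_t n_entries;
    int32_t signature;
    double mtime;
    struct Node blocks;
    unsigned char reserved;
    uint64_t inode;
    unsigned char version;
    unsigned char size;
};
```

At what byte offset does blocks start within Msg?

Node: port at 0 (size 2, align 2) → ends 2; pad 2 to align 4 for checksum; checksum at 4 (size 4, align 4) → ends 8; payload_len at 8 (size 4, align 4) → ends 12; total 12 bytes, alignment 4
attrs at 0 (size 1, align 1) → ends 1
pad 1 to align 2 for offset
offset at 2 (size 2, align 2) → ends 4
pad 4 to align 8 for crc
crc at 8 (size 104, align 8) → ends 112
n_entries at 112 (size 8, align 8) → ends 120
signature at 120 (size 4, align 4) → ends 124
pad 4 to align 8 for mtime
mtime at 128 (size 8, align 8) → ends 136
blocks at 136 (size 12, align 4) → ends 148

136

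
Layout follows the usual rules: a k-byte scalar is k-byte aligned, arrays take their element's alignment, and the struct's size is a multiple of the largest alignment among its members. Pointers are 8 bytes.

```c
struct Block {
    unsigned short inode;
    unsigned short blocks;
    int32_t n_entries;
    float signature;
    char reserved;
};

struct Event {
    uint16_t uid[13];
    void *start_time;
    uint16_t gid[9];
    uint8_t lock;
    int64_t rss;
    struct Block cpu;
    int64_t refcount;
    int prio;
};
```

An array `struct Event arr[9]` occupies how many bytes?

936

Block: inode at 0 (size 2, align 2) → ends 2; blocks at 2 (size 2, align 2) → ends 4; n_entries at 4 (size 4, align 4) → ends 8; signature at 8 (size 4, align 4) → ends 12; reserved at 12 (size 1, align 1) → ends 13; tail pad 3 to reach multiple of 4; total 16 bytes, alignment 4
uid at 0 (size 26, align 2) → ends 26
pad 6 to align 8 for start_time
start_time at 32 (size 8, align 8) → ends 40
gid at 40 (size 18, align 2) → ends 58
lock at 58 (size 1, align 1) → ends 59
pad 5 to align 8 for rss
rss at 64 (size 8, align 8) → ends 72
cpu at 72 (size 16, align 4) → ends 88
refcount at 88 (size 8, align 8) → ends 96
prio at 96 (size 4, align 4) → ends 100
tail pad 4 to reach multiple of 8
total 104 bytes, alignment 8
array of 9: 9 × 104 = 936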